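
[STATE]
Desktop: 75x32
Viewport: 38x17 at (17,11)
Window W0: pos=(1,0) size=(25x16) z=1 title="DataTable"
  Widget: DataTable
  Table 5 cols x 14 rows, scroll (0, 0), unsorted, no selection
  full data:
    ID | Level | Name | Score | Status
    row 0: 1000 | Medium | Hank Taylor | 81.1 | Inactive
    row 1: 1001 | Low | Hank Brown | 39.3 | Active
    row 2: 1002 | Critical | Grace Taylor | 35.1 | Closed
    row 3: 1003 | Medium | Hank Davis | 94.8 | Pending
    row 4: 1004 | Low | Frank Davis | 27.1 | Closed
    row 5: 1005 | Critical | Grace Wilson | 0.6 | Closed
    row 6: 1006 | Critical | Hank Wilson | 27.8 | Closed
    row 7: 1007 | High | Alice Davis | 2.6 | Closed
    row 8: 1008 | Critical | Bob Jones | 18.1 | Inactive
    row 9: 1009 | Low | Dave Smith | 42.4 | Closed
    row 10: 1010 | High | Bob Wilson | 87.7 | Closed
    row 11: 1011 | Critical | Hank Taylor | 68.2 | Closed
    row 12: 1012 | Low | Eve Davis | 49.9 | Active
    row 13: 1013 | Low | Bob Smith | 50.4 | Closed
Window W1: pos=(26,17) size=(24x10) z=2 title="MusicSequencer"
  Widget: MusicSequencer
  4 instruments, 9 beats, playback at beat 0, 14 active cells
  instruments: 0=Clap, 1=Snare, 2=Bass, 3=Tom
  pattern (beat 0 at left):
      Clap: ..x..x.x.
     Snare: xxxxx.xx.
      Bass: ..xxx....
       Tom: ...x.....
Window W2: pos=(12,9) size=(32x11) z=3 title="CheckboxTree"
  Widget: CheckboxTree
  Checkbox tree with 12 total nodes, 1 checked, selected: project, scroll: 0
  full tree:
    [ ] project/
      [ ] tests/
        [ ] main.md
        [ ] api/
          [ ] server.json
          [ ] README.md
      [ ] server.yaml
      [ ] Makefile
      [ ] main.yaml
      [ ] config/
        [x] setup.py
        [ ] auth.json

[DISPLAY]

──────────────────────────┨           
 project/                 ┃           
 ] tests/                 ┃           
 [ ] main.md              ┃           
 [ ] api/                 ┃           
   [ ] server.json        ┃           
   [ ] README.md          ┃━━━━━┓     
 ] server.yaml            ┃     ┃     
━━━━━━━━━━━━━━━━━━━━━━━━━━┛─────┨     
         ┃      ▼12345678       ┃     
         ┃  Clap··█··█·█·       ┃     
         ┃ Snare█████·██·       ┃     
         ┃  Bass··███····       ┃     
         ┃   Tom···█·····       ┃     
         ┃                      ┃     
         ┗━━━━━━━━━━━━━━━━━━━━━━┛     
                                      


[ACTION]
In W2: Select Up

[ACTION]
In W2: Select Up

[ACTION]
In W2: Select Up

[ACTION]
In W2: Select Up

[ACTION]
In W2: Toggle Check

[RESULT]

──────────────────────────┨           
 project/                 ┃           
x] tests/                 ┃           
 [x] main.md              ┃           
 [x] api/                 ┃           
   [x] server.json        ┃           
   [x] README.md          ┃━━━━━┓     
x] server.yaml            ┃     ┃     
━━━━━━━━━━━━━━━━━━━━━━━━━━┛─────┨     
         ┃      ▼12345678       ┃     
         ┃  Clap··█··█·█·       ┃     
         ┃ Snare█████·██·       ┃     
         ┃  Bass··███····       ┃     
         ┃   Tom···█·····       ┃     
         ┃                      ┃     
         ┗━━━━━━━━━━━━━━━━━━━━━━┛     
                                      


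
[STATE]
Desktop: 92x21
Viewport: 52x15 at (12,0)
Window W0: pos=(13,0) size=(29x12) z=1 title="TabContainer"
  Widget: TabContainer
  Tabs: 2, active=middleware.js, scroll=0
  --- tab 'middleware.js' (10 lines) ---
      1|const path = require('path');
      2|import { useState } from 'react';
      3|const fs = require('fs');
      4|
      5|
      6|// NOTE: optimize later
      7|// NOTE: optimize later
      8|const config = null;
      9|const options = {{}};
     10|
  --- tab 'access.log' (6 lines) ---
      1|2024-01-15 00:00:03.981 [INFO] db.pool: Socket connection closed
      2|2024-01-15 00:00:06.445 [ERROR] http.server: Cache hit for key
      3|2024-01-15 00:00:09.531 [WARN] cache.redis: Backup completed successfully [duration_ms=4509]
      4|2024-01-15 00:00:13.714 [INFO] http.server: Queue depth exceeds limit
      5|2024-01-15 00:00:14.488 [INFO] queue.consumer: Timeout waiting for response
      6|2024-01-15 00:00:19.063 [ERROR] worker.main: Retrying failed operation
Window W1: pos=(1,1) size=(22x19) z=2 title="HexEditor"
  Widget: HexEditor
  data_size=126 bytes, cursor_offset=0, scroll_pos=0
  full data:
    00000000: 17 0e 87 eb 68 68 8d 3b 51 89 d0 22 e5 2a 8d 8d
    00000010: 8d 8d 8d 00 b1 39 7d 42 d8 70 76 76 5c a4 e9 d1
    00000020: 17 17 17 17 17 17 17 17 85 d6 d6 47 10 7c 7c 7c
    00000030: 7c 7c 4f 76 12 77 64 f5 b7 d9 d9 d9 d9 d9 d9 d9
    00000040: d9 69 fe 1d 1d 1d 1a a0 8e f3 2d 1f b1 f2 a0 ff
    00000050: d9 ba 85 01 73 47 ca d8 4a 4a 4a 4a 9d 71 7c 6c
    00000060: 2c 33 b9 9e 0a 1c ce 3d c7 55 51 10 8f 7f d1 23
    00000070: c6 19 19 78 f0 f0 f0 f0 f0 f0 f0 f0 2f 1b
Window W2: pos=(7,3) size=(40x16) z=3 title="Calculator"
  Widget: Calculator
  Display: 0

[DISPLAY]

 ┏━━━━━━━━━━━━━━━━━━━━━━━━━━━┓                      
━━━━━━━━━━┓iner              ┃                      
          ┃──────────────────┨                      
━━━━━━━━━━━━━━━━━━━━━━━━━━━━━━━━━━┓                 
culator                           ┃                 
──────────────────────────────────┨                 
                                 0┃                 
┬───┬───┬───┐                     ┃                 
│ 8 │ 9 │ ÷ │                     ┃                 
┼───┼───┼───┤                     ┃                 
│ 5 │ 6 │ × │                     ┃                 
┼───┼───┼───┤                     ┃                 
│ 2 │ 3 │ - │                     ┃                 
┼───┼───┼───┤                     ┃                 
│ . │ = │ + │                     ┃                 


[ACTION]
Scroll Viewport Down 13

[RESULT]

                                 0┃                 
┬───┬───┬───┐                     ┃                 
│ 8 │ 9 │ ÷ │                     ┃                 
┼───┼───┼───┤                     ┃                 
│ 5 │ 6 │ × │                     ┃                 
┼───┼───┼───┤                     ┃                 
│ 2 │ 3 │ - │                     ┃                 
┼───┼───┼───┤                     ┃                 
│ . │ = │ + │                     ┃                 
┼───┼───┼───┤                     ┃                 
│ MC│ MR│ M+│                     ┃                 
┴───┴───┴───┘                     ┃                 
━━━━━━━━━━━━━━━━━━━━━━━━━━━━━━━━━━┛                 
━━━━━━━━━━┛                                         
                                                    


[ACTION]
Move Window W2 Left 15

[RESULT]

                          0┃r┃                      
─┬───┐                     ┃ ┃                      
 │ ÷ │                     ┃ ┃                      
─┼───┤                     ┃ ┃                      
 │ × │                     ┃ ┃                      
─┼───┤                     ┃━┛                      
 │ - │                     ┃                        
─┼───┤                     ┃                        
 │ + │                     ┃                        
─┼───┤                     ┃                        
R│ M+│                     ┃                        
─┴───┘                     ┃                        
━━━━━━━━━━━━━━━━━━━━━━━━━━━┛                        
━━━━━━━━━━┛                                         
                                                    


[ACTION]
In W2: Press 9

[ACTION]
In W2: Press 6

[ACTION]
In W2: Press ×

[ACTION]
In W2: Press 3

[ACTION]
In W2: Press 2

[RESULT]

                         32┃r┃                      
─┬───┐                     ┃ ┃                      
 │ ÷ │                     ┃ ┃                      
─┼───┤                     ┃ ┃                      
 │ × │                     ┃ ┃                      
─┼───┤                     ┃━┛                      
 │ - │                     ┃                        
─┼───┤                     ┃                        
 │ + │                     ┃                        
─┼───┤                     ┃                        
R│ M+│                     ┃                        
─┴───┘                     ┃                        
━━━━━━━━━━━━━━━━━━━━━━━━━━━┛                        
━━━━━━━━━━┛                                         
                                                    


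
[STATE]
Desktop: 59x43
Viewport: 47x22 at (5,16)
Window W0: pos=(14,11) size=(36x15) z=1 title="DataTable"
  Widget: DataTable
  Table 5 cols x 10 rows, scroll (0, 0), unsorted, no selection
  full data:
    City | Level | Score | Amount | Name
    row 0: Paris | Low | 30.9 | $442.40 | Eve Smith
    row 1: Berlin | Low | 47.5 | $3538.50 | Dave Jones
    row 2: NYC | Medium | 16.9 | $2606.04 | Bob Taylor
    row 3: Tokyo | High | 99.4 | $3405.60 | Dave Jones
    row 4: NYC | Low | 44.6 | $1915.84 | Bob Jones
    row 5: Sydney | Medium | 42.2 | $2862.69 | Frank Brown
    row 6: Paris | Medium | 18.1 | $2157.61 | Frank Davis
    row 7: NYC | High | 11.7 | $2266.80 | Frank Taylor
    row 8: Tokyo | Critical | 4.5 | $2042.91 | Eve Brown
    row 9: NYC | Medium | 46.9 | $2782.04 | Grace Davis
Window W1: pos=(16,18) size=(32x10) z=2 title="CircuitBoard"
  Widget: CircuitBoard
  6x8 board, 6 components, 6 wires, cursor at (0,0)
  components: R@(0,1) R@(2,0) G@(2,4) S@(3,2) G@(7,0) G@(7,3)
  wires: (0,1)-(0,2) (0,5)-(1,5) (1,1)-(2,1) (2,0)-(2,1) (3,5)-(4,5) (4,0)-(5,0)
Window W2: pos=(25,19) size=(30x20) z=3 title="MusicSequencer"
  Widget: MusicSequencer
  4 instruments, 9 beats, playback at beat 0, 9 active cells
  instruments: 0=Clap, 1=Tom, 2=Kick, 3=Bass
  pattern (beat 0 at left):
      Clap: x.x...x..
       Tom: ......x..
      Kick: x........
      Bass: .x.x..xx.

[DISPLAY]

         ┃Paris │Low     │30.9 │$442.40 │Eve┃  
         ┃Berlin│Low     │47.5 │$3538.50│Dav┃  
         ┃N┏━━━━━━━━━━━━━━━━━━━━━━━━━━━━━━┓b┃  
         ┃T┃ Circuit┏━━━━━━━━━━━━━━━━━━━━━━━━━━
         ┃N┠────────┃ MusicSequencer           
         ┃S┃   0 1 2┠──────────────────────────
         ┃P┃0  [.]  ┃     ▼12345678            
         ┃N┃        ┃ Clap█·█···█··            
         ┃T┃1       ┃  Tom······█··            
         ┗━┃        ┃ Kick█········            
           ┃2   R ─ ┃ Bass·█·█··██·            
           ┗━━━━━━━━┃                          
                    ┃                          
                    ┃                          
                    ┃                          
                    ┃                          
                    ┃                          
                    ┃                          
                    ┃                          
                    ┃                          
                    ┃                          
                    ┃                          


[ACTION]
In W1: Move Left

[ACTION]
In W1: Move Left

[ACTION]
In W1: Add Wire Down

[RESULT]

         ┃Paris │Low     │30.9 │$442.40 │Eve┃  
         ┃Berlin│Low     │47.5 │$3538.50│Dav┃  
         ┃N┏━━━━━━━━━━━━━━━━━━━━━━━━━━━━━━┓b┃  
         ┃T┃ Circuit┏━━━━━━━━━━━━━━━━━━━━━━━━━━
         ┃N┠────────┃ MusicSequencer           
         ┃S┃   0 1 2┠──────────────────────────
         ┃P┃0  [.]  ┃     ▼12345678            
         ┃N┃    │   ┃ Clap█·█···█··            
         ┃T┃1   ·   ┃  Tom······█··            
         ┗━┃        ┃ Kick█········            
           ┃2   R ─ ┃ Bass·█·█··██·            
           ┗━━━━━━━━┃                          
                    ┃                          
                    ┃                          
                    ┃                          
                    ┃                          
                    ┃                          
                    ┃                          
                    ┃                          
                    ┃                          
                    ┃                          
                    ┃                          


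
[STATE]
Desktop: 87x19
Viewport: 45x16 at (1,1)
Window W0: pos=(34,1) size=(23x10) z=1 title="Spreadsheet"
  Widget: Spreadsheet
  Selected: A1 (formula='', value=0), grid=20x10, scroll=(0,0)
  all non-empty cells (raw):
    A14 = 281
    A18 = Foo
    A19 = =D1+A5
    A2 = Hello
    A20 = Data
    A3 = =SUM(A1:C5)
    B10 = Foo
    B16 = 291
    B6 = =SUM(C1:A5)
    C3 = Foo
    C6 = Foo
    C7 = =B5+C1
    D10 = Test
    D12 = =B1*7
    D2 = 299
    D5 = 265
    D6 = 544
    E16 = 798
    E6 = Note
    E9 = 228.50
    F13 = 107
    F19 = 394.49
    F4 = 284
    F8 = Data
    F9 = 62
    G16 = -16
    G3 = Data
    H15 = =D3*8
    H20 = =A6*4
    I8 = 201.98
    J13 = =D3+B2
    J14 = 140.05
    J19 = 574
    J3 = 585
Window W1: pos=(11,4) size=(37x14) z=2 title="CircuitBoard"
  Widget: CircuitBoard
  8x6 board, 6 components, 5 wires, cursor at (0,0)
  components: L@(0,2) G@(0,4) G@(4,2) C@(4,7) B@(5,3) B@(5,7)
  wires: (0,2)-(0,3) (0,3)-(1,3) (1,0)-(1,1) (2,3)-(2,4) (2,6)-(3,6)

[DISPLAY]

                                 ┏━━━━━━━━━━━
                                 ┃ Spreadshee
                                 ┠───────────
          ┏━━━━━━━━━━━━━━━━━━━━━━━━━━━━━━━━━━
          ┃ CircuitBoard                     
          ┠──────────────────────────────────
          ┃   0 1 2 3 4 5 6 7                
          ┃0  [.]      L ─ ·   G             
          ┃                │                 
          ┃1   · ─ ·       ·                 
          ┃                                  
          ┃2               · ─ ·       ·     
          ┃                            │     
          ┃3                           ·     
          ┃                                  
          ┃4           G                   C 


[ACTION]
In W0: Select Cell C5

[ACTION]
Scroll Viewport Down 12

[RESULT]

                                 ┠───────────
          ┏━━━━━━━━━━━━━━━━━━━━━━━━━━━━━━━━━━
          ┃ CircuitBoard                     
          ┠──────────────────────────────────
          ┃   0 1 2 3 4 5 6 7                
          ┃0  [.]      L ─ ·   G             
          ┃                │                 
          ┃1   · ─ ·       ·                 
          ┃                                  
          ┃2               · ─ ·       ·     
          ┃                            │     
          ┃3                           ·     
          ┃                                  
          ┃4           G                   C 
          ┗━━━━━━━━━━━━━━━━━━━━━━━━━━━━━━━━━━
                                             


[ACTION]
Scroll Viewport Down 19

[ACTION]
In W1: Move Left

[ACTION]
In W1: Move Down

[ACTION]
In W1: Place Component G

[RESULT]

                                 ┠───────────
          ┏━━━━━━━━━━━━━━━━━━━━━━━━━━━━━━━━━━
          ┃ CircuitBoard                     
          ┠──────────────────────────────────
          ┃   0 1 2 3 4 5 6 7                
          ┃0           L ─ ·   G             
          ┃                │                 
          ┃1  [G]─ ·       ·                 
          ┃                                  
          ┃2               · ─ ·       ·     
          ┃                            │     
          ┃3                           ·     
          ┃                                  
          ┃4           G                   C 
          ┗━━━━━━━━━━━━━━━━━━━━━━━━━━━━━━━━━━
                                             


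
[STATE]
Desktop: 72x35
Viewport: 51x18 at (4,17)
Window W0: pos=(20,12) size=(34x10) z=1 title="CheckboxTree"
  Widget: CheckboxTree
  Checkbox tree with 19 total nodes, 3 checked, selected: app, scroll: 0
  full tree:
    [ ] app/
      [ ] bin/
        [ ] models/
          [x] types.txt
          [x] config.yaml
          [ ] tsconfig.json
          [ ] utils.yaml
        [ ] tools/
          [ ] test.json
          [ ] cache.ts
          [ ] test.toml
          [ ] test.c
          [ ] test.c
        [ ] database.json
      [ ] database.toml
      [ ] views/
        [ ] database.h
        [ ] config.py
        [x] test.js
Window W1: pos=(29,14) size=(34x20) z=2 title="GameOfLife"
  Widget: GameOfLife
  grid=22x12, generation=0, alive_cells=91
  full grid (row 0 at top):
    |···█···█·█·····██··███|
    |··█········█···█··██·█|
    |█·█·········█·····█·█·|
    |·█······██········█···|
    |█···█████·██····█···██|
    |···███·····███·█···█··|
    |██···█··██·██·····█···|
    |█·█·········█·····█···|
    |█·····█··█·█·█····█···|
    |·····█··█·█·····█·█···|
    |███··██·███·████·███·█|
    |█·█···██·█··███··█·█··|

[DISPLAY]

                ┃     [-]┃Gen: 0                   
                ┃       [┃···█···█·█·····██··███   
                ┃       [┃··█········█···█··██·█   
                ┃       [┃█·█·········█·····█·█·   
                ┗━━━━━━━━┃·█······██········█···   
                         ┃█···█████·██····█···██   
                         ┃···███·····███·█···█··   
                         ┃██···█··██·██·····█···   
                         ┃█·█·········█·····█···   
                         ┃█·····█··█·█·█····█···   
                         ┃·····█··█·█·····█·█···   
                         ┃███··██·███·████·███·█   
                         ┃█·█···██·█··███··█·█··   
                         ┃                         
                         ┃                         
                         ┃                         
                         ┗━━━━━━━━━━━━━━━━━━━━━━━━━
                                                   


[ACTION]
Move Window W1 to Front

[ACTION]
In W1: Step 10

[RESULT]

                ┃     [-]┃Gen: 10                  
                ┃       [┃·█·█····█··█········█·   
                ┃       [┃█···█··█····█······█·█   
                ┃       [┃██·█···█···███······██   
                ┗━━━━━━━━┃██·····███·█··█·······   
                         ┃█·█·········█·█·······   
                         ┃█········███·█········   
                         ┃█········███······█···   
                         ┃█··█····█··█···█·█·█··   
                         ┃·██······██·███·····█·   
                         ┃··········█·█·█···██··   
                         ┃···········██····██···   
                         ┃·············██·······   
                         ┃                         
                         ┃                         
                         ┃                         
                         ┗━━━━━━━━━━━━━━━━━━━━━━━━━
                                                   


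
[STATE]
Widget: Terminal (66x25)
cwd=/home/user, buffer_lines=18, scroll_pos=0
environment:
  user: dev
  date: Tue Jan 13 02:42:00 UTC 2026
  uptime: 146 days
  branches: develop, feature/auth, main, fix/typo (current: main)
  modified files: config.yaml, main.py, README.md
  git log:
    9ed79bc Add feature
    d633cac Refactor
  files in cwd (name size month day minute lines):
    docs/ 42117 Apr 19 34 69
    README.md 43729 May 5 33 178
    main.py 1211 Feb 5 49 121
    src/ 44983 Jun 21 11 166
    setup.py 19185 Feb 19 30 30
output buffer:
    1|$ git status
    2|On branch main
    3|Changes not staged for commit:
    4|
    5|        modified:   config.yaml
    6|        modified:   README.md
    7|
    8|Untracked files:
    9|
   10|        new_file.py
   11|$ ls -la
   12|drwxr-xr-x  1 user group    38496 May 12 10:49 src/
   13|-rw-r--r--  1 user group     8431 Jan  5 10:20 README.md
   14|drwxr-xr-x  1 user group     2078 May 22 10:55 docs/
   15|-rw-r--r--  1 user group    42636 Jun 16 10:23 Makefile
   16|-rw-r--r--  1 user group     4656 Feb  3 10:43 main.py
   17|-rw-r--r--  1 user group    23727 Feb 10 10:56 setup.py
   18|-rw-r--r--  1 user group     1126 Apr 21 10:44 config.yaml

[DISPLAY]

$ git status                                                      
On branch main                                                    
Changes not staged for commit:                                    
                                                                  
        modified:   config.yaml                                   
        modified:   README.md                                     
                                                                  
Untracked files:                                                  
                                                                  
        new_file.py                                               
$ ls -la                                                          
drwxr-xr-x  1 user group    38496 May 12 10:49 src/               
-rw-r--r--  1 user group     8431 Jan  5 10:20 README.md          
drwxr-xr-x  1 user group     2078 May 22 10:55 docs/              
-rw-r--r--  1 user group    42636 Jun 16 10:23 Makefile           
-rw-r--r--  1 user group     4656 Feb  3 10:43 main.py            
-rw-r--r--  1 user group    23727 Feb 10 10:56 setup.py           
-rw-r--r--  1 user group     1126 Apr 21 10:44 config.yaml        
$ █                                                               
                                                                  
                                                                  
                                                                  
                                                                  
                                                                  
                                                                  


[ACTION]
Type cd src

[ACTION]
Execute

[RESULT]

$ git status                                                      
On branch main                                                    
Changes not staged for commit:                                    
                                                                  
        modified:   config.yaml                                   
        modified:   README.md                                     
                                                                  
Untracked files:                                                  
                                                                  
        new_file.py                                               
$ ls -la                                                          
drwxr-xr-x  1 user group    38496 May 12 10:49 src/               
-rw-r--r--  1 user group     8431 Jan  5 10:20 README.md          
drwxr-xr-x  1 user group     2078 May 22 10:55 docs/              
-rw-r--r--  1 user group    42636 Jun 16 10:23 Makefile           
-rw-r--r--  1 user group     4656 Feb  3 10:43 main.py            
-rw-r--r--  1 user group    23727 Feb 10 10:56 setup.py           
-rw-r--r--  1 user group     1126 Apr 21 10:44 config.yaml        
$ cd src                                                          
                                                                  
$ █                                                               
                                                                  
                                                                  
                                                                  
                                                                  


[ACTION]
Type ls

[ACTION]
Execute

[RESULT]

$ git status                                                      
On branch main                                                    
Changes not staged for commit:                                    
                                                                  
        modified:   config.yaml                                   
        modified:   README.md                                     
                                                                  
Untracked files:                                                  
                                                                  
        new_file.py                                               
$ ls -la                                                          
drwxr-xr-x  1 user group    38496 May 12 10:49 src/               
-rw-r--r--  1 user group     8431 Jan  5 10:20 README.md          
drwxr-xr-x  1 user group     2078 May 22 10:55 docs/              
-rw-r--r--  1 user group    42636 Jun 16 10:23 Makefile           
-rw-r--r--  1 user group     4656 Feb  3 10:43 main.py            
-rw-r--r--  1 user group    23727 Feb 10 10:56 setup.py           
-rw-r--r--  1 user group     1126 Apr 21 10:44 config.yaml        
$ cd src                                                          
                                                                  
$ ls                                                              
docs/  README.md  main.py  src/  setup.py                         
$ █                                                               
                                                                  
                                                                  


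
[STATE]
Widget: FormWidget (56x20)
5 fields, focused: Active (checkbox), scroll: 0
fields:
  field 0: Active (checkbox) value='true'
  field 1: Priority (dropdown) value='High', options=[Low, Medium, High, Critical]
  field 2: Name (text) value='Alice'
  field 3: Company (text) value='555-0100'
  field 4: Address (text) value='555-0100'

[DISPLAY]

> Active:     [x]                                       
  Priority:   [High                                   ▼]
  Name:       [Alice                                   ]
  Company:    [555-0100                                ]
  Address:    [555-0100                                ]
                                                        
                                                        
                                                        
                                                        
                                                        
                                                        
                                                        
                                                        
                                                        
                                                        
                                                        
                                                        
                                                        
                                                        
                                                        


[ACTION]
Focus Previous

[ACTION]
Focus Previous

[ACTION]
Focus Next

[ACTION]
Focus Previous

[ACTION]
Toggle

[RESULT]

  Active:     [x]                                       
  Priority:   [High                                   ▼]
  Name:       [Alice                                   ]
> Company:    [555-0100                                ]
  Address:    [555-0100                                ]
                                                        
                                                        
                                                        
                                                        
                                                        
                                                        
                                                        
                                                        
                                                        
                                                        
                                                        
                                                        
                                                        
                                                        
                                                        


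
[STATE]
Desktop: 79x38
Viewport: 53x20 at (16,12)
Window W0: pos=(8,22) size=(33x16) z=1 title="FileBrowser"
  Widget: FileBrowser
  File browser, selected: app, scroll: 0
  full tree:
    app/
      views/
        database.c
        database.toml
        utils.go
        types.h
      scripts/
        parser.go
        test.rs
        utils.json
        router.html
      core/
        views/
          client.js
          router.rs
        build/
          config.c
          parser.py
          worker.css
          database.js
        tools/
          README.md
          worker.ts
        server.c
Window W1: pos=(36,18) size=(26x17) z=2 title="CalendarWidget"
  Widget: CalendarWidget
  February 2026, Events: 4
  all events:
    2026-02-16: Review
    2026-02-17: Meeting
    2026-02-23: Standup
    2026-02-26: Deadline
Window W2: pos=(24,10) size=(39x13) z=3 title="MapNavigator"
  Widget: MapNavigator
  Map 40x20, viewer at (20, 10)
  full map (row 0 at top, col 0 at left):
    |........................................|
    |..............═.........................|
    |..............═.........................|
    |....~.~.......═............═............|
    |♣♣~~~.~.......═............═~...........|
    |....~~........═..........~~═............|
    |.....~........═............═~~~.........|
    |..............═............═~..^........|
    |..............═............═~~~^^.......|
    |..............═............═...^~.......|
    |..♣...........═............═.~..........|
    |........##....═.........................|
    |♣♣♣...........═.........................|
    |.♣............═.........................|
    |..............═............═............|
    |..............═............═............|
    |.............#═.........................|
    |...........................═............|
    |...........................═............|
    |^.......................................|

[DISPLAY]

        ┠─────────────────────────────────────┨      
        ┃...~........═............═~~~........┃      
        ┃............═............═~..^.......┃      
        ┃............═............═~~~^^......┃      
        ┃............═............═...^~......┃      
        ┃♣...........═.....@......═.~.........┃      
        ┃......##....═........................┃      
        ┃♣...........═........................┃      
        ┃............═........................┃      
        ┃............═............═...........┃      
━━━━━━━━┗━━━━━━━━━━━━━━━━━━━━━━━━━━━━━━━━━━━━━┛      
owser               ┃                   1    ┃       
────────────────────┃ 2  3  4  5  6  7  8    ┃       
pp/                 ┃ 9 10 11 12 13 14 15    ┃       
 views/             ┃16* 17* 18 19 20 21 22  ┃       
 scripts/           ┃23* 24 25 26* 27 28     ┃       
 core/              ┃                        ┃       
                    ┃                        ┃       
                    ┃                        ┃       
                    ┃                        ┃       


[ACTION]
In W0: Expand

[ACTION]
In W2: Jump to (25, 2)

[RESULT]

        ┠─────────────────────────────────────┨      
        ┃                                     ┃      
        ┃                                     ┃      
        ┃.................................    ┃      
        ┃.......═.........................    ┃      
        ┃.......═..........@..............    ┃      
        ┃.......═............═............    ┃      
        ┃.......═............═~...........    ┃      
        ┃.......═..........~~═............    ┃      
        ┃.......═............═~~~.........    ┃      
━━━━━━━━┗━━━━━━━━━━━━━━━━━━━━━━━━━━━━━━━━━━━━━┛      
owser               ┃                   1    ┃       
────────────────────┃ 2  3  4  5  6  7  8    ┃       
pp/                 ┃ 9 10 11 12 13 14 15    ┃       
 views/             ┃16* 17* 18 19 20 21 22  ┃       
 scripts/           ┃23* 24 25 26* 27 28     ┃       
 core/              ┃                        ┃       
                    ┃                        ┃       
                    ┃                        ┃       
                    ┃                        ┃       


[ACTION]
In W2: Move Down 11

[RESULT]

        ┠─────────────────────────────────────┨      
        ┃.......═............═...^~.......    ┃      
        ┃.......═............═.~..........    ┃      
        ┃.##....═.........................    ┃      
        ┃.......═.........................    ┃      
        ┃.......═..........@..............    ┃      
        ┃.......═............═............    ┃      
        ┃.......═............═............    ┃      
        ┃......#═.........................    ┃      
        ┃....................═............    ┃      
━━━━━━━━┗━━━━━━━━━━━━━━━━━━━━━━━━━━━━━━━━━━━━━┛      
owser               ┃                   1    ┃       
────────────────────┃ 2  3  4  5  6  7  8    ┃       
pp/                 ┃ 9 10 11 12 13 14 15    ┃       
 views/             ┃16* 17* 18 19 20 21 22  ┃       
 scripts/           ┃23* 24 25 26* 27 28     ┃       
 core/              ┃                        ┃       
                    ┃                        ┃       
                    ┃                        ┃       
                    ┃                        ┃       


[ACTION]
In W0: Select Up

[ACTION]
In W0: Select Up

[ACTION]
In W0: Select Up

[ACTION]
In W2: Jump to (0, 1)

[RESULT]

        ┠─────────────────────────────────────┨      
        ┃                                     ┃      
        ┃                                     ┃      
        ┃                                     ┃      
        ┃                  ...................┃      
        ┃                  @.............═....┃      
        ┃                  ..............═....┃      
        ┃                  ....~.~.......═....┃      
        ┃                  ♣♣~~~.~.......═....┃      
        ┃                  ....~~........═....┃      
━━━━━━━━┗━━━━━━━━━━━━━━━━━━━━━━━━━━━━━━━━━━━━━┛      
owser               ┃                   1    ┃       
────────────────────┃ 2  3  4  5  6  7  8    ┃       
pp/                 ┃ 9 10 11 12 13 14 15    ┃       
 views/             ┃16* 17* 18 19 20 21 22  ┃       
 scripts/           ┃23* 24 25 26* 27 28     ┃       
 core/              ┃                        ┃       
                    ┃                        ┃       
                    ┃                        ┃       
                    ┃                        ┃       


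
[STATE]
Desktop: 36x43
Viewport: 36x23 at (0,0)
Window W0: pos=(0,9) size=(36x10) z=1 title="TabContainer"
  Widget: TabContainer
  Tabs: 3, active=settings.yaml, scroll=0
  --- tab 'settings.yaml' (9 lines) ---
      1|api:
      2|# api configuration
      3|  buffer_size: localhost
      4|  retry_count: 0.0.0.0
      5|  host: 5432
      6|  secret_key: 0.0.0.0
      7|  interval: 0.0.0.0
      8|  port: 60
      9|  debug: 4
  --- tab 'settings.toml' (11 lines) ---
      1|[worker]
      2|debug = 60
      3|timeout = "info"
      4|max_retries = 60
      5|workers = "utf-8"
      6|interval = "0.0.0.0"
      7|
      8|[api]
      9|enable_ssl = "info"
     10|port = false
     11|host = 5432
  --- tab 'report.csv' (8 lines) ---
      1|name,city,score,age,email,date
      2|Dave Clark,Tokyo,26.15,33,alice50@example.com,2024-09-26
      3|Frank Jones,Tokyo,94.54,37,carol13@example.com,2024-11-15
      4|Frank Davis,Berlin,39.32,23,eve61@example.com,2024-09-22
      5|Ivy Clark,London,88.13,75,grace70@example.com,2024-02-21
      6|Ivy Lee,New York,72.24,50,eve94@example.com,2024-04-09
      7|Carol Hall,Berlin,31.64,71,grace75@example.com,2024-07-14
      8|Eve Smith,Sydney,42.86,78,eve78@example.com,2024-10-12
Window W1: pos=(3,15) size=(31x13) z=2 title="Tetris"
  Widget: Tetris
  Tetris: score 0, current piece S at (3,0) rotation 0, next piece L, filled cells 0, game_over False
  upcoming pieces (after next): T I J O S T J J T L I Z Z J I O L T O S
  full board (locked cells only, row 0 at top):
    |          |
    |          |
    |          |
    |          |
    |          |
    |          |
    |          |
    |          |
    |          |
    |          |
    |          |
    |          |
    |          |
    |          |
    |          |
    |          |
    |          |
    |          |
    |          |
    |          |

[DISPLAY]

                                    
                                    
                                    
                                    
                                    
                                    
                                    
                                    
                                    
┏━━━━━━━━━━━━━━━━━━━━━━━━━━━━━━━━━━┓
┃ TabContainer                     ┃
┠──────────────────────────────────┨
┃[settings.yaml]│ settings.toml │ r┃
┃──────────────────────────────────┃
┃api:                              ┃
┃# ┏━━━━━━━━━━━━━━━━━━━━━━━━━━━━━┓ ┃
┃  ┃ Tetris                      ┃ ┃
┃  ┠─────────────────────────────┨ ┃
┗━━┃          │Next:             ┃━┛
   ┃          │  ▒               ┃  
   ┃          │▒▒▒               ┃  
   ┃          │                  ┃  
   ┃          │                  ┃  


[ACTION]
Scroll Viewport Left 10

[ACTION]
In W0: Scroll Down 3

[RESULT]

                                    
                                    
                                    
                                    
                                    
                                    
                                    
                                    
                                    
┏━━━━━━━━━━━━━━━━━━━━━━━━━━━━━━━━━━┓
┃ TabContainer                     ┃
┠──────────────────────────────────┨
┃[settings.yaml]│ settings.toml │ r┃
┃──────────────────────────────────┃
┃  retry_count: 0.0.0.0            ┃
┃  ┏━━━━━━━━━━━━━━━━━━━━━━━━━━━━━┓ ┃
┃  ┃ Tetris                      ┃ ┃
┃  ┠─────────────────────────────┨ ┃
┗━━┃          │Next:             ┃━┛
   ┃          │  ▒               ┃  
   ┃          │▒▒▒               ┃  
   ┃          │                  ┃  
   ┃          │                  ┃  
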